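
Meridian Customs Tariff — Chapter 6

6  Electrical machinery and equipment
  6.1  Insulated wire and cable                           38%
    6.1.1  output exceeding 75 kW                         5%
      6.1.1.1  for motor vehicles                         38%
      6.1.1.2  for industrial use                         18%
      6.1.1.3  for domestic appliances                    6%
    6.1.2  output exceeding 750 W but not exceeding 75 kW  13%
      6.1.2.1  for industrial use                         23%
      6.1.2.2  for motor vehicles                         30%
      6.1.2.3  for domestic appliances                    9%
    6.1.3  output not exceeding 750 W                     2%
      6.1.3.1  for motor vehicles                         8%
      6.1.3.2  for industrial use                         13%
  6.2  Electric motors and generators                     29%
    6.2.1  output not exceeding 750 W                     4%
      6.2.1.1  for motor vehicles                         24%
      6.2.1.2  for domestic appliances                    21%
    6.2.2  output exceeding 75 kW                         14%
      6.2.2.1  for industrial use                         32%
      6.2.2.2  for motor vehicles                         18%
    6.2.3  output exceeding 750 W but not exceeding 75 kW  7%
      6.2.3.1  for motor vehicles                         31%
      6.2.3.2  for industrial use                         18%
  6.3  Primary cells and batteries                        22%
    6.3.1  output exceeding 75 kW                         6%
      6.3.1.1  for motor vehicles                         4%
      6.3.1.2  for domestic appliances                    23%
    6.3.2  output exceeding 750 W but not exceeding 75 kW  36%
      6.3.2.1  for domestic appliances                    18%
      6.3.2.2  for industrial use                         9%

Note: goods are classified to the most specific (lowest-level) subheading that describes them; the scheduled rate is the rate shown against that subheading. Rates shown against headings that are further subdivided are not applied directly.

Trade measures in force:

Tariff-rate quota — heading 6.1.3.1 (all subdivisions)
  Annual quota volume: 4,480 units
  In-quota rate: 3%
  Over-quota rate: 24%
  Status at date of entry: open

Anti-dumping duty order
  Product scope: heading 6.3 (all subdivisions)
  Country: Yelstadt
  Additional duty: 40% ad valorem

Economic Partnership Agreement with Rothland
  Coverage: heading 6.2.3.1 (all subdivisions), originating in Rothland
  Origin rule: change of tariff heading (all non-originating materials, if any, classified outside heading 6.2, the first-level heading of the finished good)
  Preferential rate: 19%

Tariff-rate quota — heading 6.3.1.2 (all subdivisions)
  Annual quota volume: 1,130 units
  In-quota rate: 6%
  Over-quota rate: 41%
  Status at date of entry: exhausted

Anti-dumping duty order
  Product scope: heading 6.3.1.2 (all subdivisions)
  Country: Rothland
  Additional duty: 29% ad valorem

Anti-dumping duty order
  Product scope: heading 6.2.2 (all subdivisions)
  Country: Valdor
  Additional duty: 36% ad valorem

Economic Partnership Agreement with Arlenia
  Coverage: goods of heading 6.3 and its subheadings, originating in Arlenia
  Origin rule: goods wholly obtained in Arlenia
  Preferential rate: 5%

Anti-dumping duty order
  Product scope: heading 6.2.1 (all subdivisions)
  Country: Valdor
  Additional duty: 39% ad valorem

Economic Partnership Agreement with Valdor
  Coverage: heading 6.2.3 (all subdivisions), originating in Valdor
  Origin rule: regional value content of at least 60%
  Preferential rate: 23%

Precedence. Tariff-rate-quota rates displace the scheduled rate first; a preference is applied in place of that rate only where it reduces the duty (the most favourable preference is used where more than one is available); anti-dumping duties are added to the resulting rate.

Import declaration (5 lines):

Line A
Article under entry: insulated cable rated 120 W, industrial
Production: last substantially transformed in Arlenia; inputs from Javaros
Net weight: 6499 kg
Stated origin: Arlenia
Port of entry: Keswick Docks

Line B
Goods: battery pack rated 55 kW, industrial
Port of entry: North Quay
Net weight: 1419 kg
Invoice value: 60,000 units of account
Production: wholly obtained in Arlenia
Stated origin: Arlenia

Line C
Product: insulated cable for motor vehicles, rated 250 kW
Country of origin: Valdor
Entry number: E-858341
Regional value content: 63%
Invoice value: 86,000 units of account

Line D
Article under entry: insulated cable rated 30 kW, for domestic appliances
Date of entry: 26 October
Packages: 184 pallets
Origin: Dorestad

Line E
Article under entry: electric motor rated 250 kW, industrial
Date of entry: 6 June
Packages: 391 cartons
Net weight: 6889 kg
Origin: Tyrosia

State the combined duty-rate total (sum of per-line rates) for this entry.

97%

Line A: insulated cable → 6.1; rated 120 W → 6.1.3; industrial → 6.1.3.2. Scheduled 13%. Arlenia agreement on 6.3: 6.1.3.2 not covered. → 13%.
Line B: battery pack → 6.3; rated 55 kW → 6.3.2; industrial → 6.3.2.2. Scheduled 9%. Arlenia agreement on 6.3: wholly obtained → 5% available; preferential 5%. → 5%.
Line C: insulated cable → 6.1; rated 250 kW → 6.1.1; for motor vehicles → 6.1.1.1. Scheduled 38%. Valdor agreement on 6.2.3: 6.1.1.1 not covered. → 38%.
Line D: insulated cable → 6.1; rated 30 kW → 6.1.2; for domestic appliances → 6.1.2.3. Scheduled 9%. No special measure applies. → 9%.
Line E: electric motor → 6.2; rated 250 kW → 6.2.2; industrial → 6.2.2.1. Scheduled 32%. No special measure applies. → 32%.
Sum: 13% + 5% + 38% + 9% + 32% = 97%.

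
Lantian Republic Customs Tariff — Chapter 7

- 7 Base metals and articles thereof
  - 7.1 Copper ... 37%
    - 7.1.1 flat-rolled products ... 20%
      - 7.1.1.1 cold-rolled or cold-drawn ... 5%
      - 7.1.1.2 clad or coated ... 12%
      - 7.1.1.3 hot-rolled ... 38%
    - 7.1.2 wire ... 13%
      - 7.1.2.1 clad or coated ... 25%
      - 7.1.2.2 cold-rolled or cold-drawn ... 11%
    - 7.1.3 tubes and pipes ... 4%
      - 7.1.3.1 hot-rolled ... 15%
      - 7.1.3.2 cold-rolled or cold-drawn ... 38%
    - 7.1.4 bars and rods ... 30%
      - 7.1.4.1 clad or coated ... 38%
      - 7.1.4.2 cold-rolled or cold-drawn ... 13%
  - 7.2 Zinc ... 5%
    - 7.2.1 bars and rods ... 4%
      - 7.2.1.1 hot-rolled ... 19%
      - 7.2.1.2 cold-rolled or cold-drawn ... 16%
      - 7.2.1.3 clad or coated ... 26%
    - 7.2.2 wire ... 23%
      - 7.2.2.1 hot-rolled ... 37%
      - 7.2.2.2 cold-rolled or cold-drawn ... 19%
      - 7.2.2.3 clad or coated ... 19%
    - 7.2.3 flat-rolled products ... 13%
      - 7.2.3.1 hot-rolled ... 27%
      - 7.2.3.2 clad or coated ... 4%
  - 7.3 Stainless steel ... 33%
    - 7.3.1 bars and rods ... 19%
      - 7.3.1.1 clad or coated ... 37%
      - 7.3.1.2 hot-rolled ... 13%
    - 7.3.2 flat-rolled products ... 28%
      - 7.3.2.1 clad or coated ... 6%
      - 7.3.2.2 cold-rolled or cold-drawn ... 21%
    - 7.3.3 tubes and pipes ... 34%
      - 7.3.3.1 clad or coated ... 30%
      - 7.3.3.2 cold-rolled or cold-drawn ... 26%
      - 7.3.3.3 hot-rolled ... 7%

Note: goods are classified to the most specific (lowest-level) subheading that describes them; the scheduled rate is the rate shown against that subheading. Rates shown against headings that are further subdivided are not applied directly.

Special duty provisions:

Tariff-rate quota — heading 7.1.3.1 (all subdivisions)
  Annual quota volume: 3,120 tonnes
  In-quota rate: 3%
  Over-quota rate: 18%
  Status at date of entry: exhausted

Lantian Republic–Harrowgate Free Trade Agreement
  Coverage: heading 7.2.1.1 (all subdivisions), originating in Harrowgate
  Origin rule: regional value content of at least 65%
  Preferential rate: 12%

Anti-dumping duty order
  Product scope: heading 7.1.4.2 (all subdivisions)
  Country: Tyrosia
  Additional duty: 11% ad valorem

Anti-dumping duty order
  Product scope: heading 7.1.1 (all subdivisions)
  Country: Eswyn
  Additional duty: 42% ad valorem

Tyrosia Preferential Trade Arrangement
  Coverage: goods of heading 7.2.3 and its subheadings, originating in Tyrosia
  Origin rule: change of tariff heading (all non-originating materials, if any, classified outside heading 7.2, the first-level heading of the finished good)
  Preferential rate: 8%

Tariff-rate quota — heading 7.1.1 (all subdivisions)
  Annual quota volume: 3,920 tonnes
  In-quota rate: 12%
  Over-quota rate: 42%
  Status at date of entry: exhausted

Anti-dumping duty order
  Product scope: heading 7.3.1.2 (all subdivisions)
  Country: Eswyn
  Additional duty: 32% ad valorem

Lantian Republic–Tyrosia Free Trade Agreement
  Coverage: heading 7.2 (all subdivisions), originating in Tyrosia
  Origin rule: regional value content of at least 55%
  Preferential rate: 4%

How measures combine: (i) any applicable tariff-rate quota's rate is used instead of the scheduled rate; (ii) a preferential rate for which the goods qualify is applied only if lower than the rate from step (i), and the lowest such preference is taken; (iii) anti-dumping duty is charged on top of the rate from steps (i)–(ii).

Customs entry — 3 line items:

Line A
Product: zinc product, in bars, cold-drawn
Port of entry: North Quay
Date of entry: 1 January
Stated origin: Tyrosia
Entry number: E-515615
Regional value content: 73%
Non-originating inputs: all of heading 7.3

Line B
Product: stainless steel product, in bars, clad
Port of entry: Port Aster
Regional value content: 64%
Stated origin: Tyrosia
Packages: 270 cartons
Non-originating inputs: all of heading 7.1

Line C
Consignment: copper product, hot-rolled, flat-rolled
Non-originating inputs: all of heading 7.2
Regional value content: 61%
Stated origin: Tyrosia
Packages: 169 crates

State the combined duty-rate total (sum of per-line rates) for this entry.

Line A: zinc → 7.2; in bars → 7.2.1; cold-drawn → 7.2.1.2. Scheduled 16%. Tyrosia agreement on 7.2.3: 7.2.1.2 not covered; Tyrosia agreement on 7.2: RVC ≥ 55% → 4% available; preferential 4%. → 4%.
Line B: stainless steel → 7.3; in bars → 7.3.1; clad → 7.3.1.1. Scheduled 37%. Tyrosia agreement on 7.2.3: 7.3.1.1 not covered; Tyrosia agreement on 7.2: 7.3.1.1 not covered. → 37%.
Line C: copper → 7.1; flat-rolled → 7.1.1; hot-rolled → 7.1.1.3. Scheduled 38%. quota on 7.1.1 exhausted → over-quota 42%; Tyrosia agreement on 7.2.3: 7.1.1.3 not covered; Tyrosia agreement on 7.2: 7.1.1.3 not covered. → 42%.
Sum: 4% + 37% + 42% = 83%.

83%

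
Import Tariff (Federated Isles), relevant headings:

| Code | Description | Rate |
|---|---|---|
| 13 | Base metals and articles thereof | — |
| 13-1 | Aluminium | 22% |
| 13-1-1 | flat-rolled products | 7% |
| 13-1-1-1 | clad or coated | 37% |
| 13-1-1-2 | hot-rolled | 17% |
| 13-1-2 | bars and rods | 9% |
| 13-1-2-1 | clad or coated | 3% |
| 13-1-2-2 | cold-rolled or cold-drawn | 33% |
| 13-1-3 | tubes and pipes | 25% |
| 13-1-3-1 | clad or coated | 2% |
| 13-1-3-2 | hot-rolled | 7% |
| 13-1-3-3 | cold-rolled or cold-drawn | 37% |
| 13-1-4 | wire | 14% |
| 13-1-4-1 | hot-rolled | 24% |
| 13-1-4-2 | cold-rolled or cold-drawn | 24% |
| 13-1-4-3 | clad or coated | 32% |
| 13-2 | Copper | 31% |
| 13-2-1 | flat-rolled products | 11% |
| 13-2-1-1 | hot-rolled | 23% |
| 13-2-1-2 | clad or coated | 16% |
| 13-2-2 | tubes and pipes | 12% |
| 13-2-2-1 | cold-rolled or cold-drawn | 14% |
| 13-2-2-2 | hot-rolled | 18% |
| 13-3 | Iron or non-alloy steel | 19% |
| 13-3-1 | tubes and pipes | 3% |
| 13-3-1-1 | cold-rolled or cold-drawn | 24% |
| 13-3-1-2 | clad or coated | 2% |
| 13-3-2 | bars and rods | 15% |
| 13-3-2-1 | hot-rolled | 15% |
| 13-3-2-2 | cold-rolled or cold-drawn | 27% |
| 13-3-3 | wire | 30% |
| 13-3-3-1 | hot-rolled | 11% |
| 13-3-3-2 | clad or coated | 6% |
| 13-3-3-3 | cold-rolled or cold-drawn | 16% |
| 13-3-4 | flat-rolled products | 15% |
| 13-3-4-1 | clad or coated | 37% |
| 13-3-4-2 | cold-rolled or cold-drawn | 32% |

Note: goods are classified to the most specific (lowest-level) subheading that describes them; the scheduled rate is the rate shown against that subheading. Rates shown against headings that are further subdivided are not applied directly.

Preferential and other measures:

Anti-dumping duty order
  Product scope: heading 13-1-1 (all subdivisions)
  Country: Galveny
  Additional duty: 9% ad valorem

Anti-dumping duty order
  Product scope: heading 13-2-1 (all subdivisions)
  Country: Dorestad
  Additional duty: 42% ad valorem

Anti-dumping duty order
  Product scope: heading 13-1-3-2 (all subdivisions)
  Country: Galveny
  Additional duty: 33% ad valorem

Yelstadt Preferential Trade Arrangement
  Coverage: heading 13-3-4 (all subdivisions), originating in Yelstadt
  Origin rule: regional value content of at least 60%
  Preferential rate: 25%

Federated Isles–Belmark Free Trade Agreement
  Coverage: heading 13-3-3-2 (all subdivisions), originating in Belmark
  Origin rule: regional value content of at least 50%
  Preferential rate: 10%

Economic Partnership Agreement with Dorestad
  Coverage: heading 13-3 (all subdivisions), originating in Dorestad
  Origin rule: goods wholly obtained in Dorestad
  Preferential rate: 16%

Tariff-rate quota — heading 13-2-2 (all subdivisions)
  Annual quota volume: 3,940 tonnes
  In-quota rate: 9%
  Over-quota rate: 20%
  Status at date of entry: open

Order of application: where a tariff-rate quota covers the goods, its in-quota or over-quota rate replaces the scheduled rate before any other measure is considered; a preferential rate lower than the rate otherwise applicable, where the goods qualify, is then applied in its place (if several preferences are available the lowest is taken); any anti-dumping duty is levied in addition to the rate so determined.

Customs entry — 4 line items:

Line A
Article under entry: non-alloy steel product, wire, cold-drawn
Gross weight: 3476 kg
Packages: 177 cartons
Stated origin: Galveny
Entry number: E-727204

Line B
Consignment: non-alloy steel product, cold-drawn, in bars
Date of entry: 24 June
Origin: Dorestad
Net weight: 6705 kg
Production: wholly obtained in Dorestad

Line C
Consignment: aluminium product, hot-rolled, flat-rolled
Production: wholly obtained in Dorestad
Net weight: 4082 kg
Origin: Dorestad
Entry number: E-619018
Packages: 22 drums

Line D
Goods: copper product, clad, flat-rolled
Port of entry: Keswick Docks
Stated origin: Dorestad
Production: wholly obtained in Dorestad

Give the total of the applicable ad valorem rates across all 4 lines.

107%

Line A: non-alloy steel → 13-3; wire → 13-3-3; cold-drawn → 13-3-3-3. Scheduled 16%. No special measure applies. → 16%.
Line B: non-alloy steel → 13-3; in bars → 13-3-2; cold-drawn → 13-3-2-2. Scheduled 27%. Dorestad agreement on 13-3: wholly obtained → 16% available; preferential 16%. → 16%.
Line C: aluminium → 13-1; flat-rolled → 13-1-1; hot-rolled → 13-1-1-2. Scheduled 17%. Dorestad agreement on 13-3: 13-1-1-2 not covered. → 17%.
Line D: copper → 13-2; flat-rolled → 13-2-1; clad → 13-2-1-2. Scheduled 16%. Dorestad agreement on 13-3: 13-2-1-2 not covered; anti-dumping (Dorestad, 13-2-1): +42%; total 16% + 42% = 58%. → 58%.
Sum: 16% + 16% + 17% + 58% = 107%.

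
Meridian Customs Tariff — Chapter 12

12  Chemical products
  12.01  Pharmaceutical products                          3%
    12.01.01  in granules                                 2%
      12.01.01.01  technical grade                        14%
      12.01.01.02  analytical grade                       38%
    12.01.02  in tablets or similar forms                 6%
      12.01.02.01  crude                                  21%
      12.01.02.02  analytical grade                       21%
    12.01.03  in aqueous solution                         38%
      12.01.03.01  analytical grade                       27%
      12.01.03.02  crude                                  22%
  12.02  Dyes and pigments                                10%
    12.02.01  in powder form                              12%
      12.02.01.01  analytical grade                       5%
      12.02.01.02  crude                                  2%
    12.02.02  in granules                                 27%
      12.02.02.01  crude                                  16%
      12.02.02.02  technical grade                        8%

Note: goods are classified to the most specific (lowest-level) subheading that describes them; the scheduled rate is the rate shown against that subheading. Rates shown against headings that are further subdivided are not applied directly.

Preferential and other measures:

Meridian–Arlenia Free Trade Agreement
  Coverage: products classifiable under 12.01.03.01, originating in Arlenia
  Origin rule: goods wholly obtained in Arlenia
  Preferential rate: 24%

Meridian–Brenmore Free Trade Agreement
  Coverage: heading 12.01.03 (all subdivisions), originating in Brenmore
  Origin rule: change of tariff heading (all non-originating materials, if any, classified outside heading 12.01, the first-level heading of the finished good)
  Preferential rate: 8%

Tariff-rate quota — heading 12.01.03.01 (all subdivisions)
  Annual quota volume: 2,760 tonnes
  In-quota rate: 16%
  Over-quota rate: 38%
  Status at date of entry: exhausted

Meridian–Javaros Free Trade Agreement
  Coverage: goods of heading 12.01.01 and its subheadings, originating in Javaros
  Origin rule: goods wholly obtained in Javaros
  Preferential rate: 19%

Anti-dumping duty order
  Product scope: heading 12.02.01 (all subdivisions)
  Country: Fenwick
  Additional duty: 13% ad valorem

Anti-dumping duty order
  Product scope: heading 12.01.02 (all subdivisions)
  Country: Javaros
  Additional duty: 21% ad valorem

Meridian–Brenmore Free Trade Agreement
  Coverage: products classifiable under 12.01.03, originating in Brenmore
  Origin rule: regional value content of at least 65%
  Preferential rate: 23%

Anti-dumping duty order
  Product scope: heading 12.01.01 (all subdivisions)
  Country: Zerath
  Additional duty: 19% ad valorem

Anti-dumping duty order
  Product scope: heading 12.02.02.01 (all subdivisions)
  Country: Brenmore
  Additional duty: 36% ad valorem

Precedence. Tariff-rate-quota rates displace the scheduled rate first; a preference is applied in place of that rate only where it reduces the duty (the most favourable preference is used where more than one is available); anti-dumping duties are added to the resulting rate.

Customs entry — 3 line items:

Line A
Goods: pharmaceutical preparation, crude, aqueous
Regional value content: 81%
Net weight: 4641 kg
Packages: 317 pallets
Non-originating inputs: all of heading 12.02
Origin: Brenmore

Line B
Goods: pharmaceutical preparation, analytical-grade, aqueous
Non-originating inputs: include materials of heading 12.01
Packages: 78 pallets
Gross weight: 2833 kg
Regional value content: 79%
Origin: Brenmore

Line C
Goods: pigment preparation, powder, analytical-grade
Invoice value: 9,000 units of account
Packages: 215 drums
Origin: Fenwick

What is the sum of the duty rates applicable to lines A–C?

Line A: pharmaceutical → 12.01; aqueous → 12.01.03; crude → 12.01.03.02. Scheduled 22%. Brenmore agreement on 12.01.03: CTH met → 8% available; Brenmore agreement on 12.01.03: RVC ≥ 65% → 23% available; preferential 8%. → 8%.
Line B: pharmaceutical → 12.01; aqueous → 12.01.03; analytical-grade → 12.01.03.01. Scheduled 27%. quota on 12.01.03.01 exhausted → over-quota 38%; Brenmore agreement on 12.01.03: CTH not met; Brenmore agreement on 12.01.03: RVC ≥ 65% → 23% available; preferential 23%. → 23%.
Line C: pigment → 12.02; powder → 12.02.01; analytical-grade → 12.02.01.01. Scheduled 5%. anti-dumping (Fenwick, 12.02.01): +13%; total 5% + 13% = 18%. → 18%.
Sum: 8% + 23% + 18% = 49%.

49%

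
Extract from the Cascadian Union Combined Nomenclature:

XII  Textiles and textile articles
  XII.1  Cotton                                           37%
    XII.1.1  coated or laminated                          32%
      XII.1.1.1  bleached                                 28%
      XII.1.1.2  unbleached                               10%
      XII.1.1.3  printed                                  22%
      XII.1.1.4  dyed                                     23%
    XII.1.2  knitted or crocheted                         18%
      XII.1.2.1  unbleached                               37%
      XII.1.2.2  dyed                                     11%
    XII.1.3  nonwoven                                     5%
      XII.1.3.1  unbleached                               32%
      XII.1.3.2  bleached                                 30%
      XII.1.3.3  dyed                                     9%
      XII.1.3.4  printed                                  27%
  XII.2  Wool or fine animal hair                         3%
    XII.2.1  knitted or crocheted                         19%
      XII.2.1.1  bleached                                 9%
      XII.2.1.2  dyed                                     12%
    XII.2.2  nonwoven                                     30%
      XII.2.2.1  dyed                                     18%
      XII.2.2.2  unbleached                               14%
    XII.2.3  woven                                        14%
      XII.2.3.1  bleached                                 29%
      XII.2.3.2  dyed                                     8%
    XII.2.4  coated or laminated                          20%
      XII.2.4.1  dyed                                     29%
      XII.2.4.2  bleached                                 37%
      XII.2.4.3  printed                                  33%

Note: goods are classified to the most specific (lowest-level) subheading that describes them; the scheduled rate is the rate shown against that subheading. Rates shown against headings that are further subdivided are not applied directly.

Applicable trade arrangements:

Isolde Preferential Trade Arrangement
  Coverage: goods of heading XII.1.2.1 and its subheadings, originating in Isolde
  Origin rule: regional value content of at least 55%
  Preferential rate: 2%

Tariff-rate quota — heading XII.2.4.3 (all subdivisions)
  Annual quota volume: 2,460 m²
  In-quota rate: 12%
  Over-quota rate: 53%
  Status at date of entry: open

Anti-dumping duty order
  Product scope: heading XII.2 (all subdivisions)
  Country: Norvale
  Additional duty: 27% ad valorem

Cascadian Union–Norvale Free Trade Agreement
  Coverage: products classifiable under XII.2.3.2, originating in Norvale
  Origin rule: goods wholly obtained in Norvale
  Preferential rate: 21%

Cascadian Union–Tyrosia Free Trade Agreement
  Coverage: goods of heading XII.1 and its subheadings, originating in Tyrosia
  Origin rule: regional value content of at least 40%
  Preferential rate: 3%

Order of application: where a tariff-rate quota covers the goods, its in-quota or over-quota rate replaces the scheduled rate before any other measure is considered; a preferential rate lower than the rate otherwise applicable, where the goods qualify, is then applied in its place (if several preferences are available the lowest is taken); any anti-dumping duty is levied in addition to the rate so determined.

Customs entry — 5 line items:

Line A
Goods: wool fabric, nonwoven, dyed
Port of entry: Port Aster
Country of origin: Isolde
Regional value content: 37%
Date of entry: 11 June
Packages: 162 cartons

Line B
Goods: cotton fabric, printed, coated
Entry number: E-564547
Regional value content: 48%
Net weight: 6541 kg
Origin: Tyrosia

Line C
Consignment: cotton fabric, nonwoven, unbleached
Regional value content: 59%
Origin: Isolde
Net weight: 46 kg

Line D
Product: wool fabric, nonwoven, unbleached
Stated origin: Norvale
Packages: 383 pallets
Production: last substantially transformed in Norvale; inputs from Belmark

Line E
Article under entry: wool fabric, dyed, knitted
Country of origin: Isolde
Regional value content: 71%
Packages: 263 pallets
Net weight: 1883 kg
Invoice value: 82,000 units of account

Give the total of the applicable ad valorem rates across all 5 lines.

106%

Line A: wool → XII.2; nonwoven → XII.2.2; dyed → XII.2.2.1. Scheduled 18%. Isolde agreement on XII.1.2.1: XII.2.2.1 not covered. → 18%.
Line B: cotton → XII.1; coated → XII.1.1; printed → XII.1.1.3. Scheduled 22%. Tyrosia agreement on XII.1: RVC ≥ 40% → 3% available; preferential 3%. → 3%.
Line C: cotton → XII.1; nonwoven → XII.1.3; unbleached → XII.1.3.1. Scheduled 32%. Isolde agreement on XII.1.2.1: XII.1.3.1 not covered. → 32%.
Line D: wool → XII.2; nonwoven → XII.2.2; unbleached → XII.2.2.2. Scheduled 14%. Norvale agreement on XII.2.3.2: XII.2.2.2 not covered; anti-dumping (Norvale, XII.2): +27%; total 14% + 27% = 41%. → 41%.
Line E: wool → XII.2; knitted → XII.2.1; dyed → XII.2.1.2. Scheduled 12%. Isolde agreement on XII.1.2.1: XII.2.1.2 not covered. → 12%.
Sum: 18% + 3% + 32% + 41% + 12% = 106%.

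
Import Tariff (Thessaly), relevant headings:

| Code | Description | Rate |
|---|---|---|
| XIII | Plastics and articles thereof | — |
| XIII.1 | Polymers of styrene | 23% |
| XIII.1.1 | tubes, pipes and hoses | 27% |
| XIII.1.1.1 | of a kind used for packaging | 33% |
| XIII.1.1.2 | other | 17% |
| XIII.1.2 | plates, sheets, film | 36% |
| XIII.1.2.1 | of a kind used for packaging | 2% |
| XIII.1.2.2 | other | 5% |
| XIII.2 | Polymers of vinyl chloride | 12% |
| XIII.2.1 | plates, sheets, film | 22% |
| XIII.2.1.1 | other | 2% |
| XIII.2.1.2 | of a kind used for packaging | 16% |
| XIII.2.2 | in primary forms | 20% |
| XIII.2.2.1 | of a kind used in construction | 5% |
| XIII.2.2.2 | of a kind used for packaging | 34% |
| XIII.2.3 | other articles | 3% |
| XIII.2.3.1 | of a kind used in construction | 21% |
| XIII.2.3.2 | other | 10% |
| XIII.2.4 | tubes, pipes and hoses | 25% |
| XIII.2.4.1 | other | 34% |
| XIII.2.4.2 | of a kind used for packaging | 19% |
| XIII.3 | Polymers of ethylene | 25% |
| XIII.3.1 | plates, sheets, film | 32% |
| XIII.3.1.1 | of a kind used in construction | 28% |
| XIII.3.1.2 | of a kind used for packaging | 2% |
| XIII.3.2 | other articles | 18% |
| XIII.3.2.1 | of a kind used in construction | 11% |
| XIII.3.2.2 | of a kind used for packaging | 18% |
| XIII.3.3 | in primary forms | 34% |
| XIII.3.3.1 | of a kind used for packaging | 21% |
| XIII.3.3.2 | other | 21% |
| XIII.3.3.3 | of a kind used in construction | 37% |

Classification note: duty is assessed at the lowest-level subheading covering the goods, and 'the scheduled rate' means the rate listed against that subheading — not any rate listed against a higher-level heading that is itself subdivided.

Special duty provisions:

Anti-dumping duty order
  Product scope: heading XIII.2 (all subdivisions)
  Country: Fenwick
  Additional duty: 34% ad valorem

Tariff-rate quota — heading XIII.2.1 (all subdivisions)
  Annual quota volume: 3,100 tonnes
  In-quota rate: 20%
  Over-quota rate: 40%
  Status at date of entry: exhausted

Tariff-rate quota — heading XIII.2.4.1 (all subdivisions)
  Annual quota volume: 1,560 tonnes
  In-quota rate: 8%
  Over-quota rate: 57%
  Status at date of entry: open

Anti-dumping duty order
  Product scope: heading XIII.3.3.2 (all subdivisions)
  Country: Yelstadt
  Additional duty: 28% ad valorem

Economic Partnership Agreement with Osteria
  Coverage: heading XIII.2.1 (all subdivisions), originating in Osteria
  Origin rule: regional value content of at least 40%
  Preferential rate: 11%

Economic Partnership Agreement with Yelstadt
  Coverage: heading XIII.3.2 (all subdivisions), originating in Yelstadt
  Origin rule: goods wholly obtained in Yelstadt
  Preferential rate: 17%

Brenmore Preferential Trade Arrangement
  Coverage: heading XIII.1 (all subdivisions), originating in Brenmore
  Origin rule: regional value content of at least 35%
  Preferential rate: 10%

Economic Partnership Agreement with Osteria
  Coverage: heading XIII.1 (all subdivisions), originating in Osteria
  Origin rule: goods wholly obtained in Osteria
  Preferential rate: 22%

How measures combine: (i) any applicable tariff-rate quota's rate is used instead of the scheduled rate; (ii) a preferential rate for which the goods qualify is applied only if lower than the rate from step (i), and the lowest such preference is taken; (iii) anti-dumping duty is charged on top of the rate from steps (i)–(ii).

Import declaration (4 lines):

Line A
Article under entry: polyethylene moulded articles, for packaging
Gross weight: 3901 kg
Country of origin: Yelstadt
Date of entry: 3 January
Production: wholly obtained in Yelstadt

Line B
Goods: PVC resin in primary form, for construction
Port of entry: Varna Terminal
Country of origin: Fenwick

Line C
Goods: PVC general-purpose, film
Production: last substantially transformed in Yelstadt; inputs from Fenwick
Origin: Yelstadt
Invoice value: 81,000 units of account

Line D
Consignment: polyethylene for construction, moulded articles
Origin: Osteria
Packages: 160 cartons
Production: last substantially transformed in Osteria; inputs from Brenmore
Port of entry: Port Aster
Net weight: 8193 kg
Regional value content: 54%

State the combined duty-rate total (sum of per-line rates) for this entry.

107%

Line A: polyethylene → XIII.3; moulded articles → XIII.3.2; for packaging → XIII.3.2.2. Scheduled 18%. Yelstadt agreement on XIII.3.2: wholly obtained → 17% available; preferential 17%. → 17%.
Line B: PVC → XIII.2; resin in primary form → XIII.2.2; for construction → XIII.2.2.1. Scheduled 5%. anti-dumping (Fenwick, XIII.2): +34%; total 5% + 34% = 39%. → 39%.
Line C: PVC → XIII.2; film → XIII.2.1; general-purpose → XIII.2.1.1. Scheduled 2%. quota on XIII.2.1 exhausted → over-quota 40%; Yelstadt agreement on XIII.3.2: XIII.2.1.1 not covered. → 40%.
Line D: polyethylene → XIII.3; moulded articles → XIII.3.2; for construction → XIII.3.2.1. Scheduled 11%. Osteria agreement on XIII.2.1: XIII.3.2.1 not covered; Osteria agreement on XIII.1: XIII.3.2.1 not covered. → 11%.
Sum: 17% + 39% + 40% + 11% = 107%.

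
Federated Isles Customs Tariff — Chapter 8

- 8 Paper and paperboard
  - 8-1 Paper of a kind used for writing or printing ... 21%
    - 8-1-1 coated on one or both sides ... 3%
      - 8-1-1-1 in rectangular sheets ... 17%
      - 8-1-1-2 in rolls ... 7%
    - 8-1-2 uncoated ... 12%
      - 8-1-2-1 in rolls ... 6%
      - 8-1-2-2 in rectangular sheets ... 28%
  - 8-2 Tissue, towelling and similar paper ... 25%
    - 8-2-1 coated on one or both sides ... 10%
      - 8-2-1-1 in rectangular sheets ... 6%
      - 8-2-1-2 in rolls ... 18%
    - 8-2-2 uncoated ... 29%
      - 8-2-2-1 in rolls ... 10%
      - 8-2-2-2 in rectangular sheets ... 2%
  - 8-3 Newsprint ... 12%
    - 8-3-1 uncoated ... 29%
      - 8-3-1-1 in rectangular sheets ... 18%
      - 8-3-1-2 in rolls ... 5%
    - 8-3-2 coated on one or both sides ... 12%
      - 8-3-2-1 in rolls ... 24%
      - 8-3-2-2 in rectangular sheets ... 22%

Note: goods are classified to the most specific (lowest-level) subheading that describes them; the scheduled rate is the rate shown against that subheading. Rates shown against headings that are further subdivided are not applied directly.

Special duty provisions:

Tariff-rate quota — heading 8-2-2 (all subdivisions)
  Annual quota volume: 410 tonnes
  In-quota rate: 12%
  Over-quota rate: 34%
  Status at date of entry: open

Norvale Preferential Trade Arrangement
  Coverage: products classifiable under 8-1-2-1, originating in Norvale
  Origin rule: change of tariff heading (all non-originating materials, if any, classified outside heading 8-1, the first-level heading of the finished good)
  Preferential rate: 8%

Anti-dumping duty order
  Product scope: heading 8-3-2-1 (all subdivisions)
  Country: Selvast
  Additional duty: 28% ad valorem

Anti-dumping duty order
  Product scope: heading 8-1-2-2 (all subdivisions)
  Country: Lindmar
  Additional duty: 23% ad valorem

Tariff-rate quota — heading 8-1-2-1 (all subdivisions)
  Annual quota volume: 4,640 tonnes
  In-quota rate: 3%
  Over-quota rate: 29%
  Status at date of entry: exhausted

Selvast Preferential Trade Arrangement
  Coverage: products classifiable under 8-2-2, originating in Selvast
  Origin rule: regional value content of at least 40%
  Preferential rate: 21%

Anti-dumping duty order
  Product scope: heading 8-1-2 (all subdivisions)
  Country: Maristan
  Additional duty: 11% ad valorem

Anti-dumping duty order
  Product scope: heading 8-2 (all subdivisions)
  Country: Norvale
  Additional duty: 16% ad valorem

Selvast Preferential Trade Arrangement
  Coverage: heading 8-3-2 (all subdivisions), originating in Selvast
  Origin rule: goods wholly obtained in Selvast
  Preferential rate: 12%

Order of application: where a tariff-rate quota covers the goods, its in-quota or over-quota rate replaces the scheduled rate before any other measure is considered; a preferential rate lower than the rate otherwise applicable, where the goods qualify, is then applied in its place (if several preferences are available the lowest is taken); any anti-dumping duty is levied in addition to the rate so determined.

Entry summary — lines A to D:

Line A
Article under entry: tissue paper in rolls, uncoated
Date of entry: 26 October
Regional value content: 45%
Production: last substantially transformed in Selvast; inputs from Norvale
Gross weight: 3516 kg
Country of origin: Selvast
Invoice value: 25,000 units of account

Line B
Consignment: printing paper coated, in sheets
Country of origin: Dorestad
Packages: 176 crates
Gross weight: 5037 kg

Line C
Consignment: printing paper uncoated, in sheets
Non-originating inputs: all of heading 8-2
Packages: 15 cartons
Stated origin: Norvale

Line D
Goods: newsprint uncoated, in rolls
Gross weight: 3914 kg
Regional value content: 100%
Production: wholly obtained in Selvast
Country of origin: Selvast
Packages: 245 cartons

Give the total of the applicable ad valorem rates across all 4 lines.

Line A: tissue paper → 8-2; uncoated → 8-2-2; in rolls → 8-2-2-1. Scheduled 10%. quota on 8-2-2 open → in-quota 12%; Selvast agreement on 8-2-2: RVC ≥ 40% → 21% available; Selvast agreement on 8-3-2: 8-2-2-1 not covered; preference 21% not lower than 12% → no reduction. → 12%.
Line B: printing paper → 8-1; coated → 8-1-1; in sheets → 8-1-1-1. Scheduled 17%. No special measure applies. → 17%.
Line C: printing paper → 8-1; uncoated → 8-1-2; in sheets → 8-1-2-2. Scheduled 28%. Norvale agreement on 8-1-2-1: 8-1-2-2 not covered. → 28%.
Line D: newsprint → 8-3; uncoated → 8-3-1; in rolls → 8-3-1-2. Scheduled 5%. Selvast agreement on 8-2-2: 8-3-1-2 not covered; Selvast agreement on 8-3-2: 8-3-1-2 not covered. → 5%.
Sum: 12% + 17% + 28% + 5% = 62%.

62%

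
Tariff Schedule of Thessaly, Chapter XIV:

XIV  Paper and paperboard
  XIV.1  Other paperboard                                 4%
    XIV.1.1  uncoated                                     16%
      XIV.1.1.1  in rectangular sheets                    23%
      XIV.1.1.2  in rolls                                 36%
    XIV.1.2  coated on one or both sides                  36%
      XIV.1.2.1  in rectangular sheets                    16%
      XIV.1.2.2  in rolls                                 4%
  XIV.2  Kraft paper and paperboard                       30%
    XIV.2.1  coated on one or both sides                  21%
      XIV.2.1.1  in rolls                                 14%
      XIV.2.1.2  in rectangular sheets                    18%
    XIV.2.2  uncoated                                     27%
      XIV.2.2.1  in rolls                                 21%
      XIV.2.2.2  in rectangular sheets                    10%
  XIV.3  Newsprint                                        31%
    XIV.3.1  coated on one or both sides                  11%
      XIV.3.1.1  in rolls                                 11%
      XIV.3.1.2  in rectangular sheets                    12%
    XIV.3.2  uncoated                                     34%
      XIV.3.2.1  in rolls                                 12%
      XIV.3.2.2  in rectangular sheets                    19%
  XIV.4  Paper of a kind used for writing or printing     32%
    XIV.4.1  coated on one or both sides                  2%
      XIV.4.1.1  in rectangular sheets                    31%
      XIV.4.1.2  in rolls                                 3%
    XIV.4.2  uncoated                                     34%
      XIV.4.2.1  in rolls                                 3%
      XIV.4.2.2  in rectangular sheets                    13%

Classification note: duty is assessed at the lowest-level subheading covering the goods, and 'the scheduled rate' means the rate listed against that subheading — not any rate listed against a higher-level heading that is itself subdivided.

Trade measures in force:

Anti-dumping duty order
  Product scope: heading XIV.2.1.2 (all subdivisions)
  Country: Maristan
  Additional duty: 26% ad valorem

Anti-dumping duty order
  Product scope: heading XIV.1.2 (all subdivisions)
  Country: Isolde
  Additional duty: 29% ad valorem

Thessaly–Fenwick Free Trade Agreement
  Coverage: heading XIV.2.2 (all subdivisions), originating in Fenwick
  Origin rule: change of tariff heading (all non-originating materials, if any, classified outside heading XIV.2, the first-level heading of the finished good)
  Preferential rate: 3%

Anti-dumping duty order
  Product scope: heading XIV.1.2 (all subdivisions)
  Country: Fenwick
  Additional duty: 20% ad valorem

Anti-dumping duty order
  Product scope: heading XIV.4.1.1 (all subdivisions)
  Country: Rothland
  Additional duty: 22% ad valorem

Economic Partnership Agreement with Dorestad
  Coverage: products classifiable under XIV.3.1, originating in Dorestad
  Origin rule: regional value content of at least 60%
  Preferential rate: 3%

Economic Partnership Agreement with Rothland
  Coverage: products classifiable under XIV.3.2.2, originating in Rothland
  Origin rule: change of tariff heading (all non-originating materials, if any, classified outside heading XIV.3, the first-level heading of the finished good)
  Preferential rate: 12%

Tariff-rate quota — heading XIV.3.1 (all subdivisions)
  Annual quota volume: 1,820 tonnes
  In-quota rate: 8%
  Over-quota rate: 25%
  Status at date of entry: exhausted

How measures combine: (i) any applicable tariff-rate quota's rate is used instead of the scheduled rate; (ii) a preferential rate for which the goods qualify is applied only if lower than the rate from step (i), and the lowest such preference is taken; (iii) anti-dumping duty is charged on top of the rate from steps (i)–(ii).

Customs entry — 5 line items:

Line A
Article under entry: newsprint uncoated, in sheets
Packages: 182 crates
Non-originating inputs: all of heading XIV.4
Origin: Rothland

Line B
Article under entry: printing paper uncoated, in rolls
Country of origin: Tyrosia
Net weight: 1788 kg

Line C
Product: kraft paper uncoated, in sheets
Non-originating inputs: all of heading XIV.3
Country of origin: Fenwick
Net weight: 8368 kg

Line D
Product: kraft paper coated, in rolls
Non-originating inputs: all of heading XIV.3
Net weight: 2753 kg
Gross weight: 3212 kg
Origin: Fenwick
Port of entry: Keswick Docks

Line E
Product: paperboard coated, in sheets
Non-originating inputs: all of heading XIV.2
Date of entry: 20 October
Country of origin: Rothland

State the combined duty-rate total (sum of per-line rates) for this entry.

48%

Line A: newsprint → XIV.3; uncoated → XIV.3.2; in sheets → XIV.3.2.2. Scheduled 19%. Rothland agreement on XIV.3.2.2: CTH met → 12% available; preferential 12%. → 12%.
Line B: printing paper → XIV.4; uncoated → XIV.4.2; in rolls → XIV.4.2.1. Scheduled 3%. No special measure applies. → 3%.
Line C: kraft paper → XIV.2; uncoated → XIV.2.2; in sheets → XIV.2.2.2. Scheduled 10%. Fenwick agreement on XIV.2.2: CTH met → 3% available; preferential 3%. → 3%.
Line D: kraft paper → XIV.2; coated → XIV.2.1; in rolls → XIV.2.1.1. Scheduled 14%. Fenwick agreement on XIV.2.2: XIV.2.1.1 not covered. → 14%.
Line E: paperboard → XIV.1; coated → XIV.1.2; in sheets → XIV.1.2.1. Scheduled 16%. Rothland agreement on XIV.3.2.2: XIV.1.2.1 not covered. → 16%.
Sum: 12% + 3% + 3% + 14% + 16% = 48%.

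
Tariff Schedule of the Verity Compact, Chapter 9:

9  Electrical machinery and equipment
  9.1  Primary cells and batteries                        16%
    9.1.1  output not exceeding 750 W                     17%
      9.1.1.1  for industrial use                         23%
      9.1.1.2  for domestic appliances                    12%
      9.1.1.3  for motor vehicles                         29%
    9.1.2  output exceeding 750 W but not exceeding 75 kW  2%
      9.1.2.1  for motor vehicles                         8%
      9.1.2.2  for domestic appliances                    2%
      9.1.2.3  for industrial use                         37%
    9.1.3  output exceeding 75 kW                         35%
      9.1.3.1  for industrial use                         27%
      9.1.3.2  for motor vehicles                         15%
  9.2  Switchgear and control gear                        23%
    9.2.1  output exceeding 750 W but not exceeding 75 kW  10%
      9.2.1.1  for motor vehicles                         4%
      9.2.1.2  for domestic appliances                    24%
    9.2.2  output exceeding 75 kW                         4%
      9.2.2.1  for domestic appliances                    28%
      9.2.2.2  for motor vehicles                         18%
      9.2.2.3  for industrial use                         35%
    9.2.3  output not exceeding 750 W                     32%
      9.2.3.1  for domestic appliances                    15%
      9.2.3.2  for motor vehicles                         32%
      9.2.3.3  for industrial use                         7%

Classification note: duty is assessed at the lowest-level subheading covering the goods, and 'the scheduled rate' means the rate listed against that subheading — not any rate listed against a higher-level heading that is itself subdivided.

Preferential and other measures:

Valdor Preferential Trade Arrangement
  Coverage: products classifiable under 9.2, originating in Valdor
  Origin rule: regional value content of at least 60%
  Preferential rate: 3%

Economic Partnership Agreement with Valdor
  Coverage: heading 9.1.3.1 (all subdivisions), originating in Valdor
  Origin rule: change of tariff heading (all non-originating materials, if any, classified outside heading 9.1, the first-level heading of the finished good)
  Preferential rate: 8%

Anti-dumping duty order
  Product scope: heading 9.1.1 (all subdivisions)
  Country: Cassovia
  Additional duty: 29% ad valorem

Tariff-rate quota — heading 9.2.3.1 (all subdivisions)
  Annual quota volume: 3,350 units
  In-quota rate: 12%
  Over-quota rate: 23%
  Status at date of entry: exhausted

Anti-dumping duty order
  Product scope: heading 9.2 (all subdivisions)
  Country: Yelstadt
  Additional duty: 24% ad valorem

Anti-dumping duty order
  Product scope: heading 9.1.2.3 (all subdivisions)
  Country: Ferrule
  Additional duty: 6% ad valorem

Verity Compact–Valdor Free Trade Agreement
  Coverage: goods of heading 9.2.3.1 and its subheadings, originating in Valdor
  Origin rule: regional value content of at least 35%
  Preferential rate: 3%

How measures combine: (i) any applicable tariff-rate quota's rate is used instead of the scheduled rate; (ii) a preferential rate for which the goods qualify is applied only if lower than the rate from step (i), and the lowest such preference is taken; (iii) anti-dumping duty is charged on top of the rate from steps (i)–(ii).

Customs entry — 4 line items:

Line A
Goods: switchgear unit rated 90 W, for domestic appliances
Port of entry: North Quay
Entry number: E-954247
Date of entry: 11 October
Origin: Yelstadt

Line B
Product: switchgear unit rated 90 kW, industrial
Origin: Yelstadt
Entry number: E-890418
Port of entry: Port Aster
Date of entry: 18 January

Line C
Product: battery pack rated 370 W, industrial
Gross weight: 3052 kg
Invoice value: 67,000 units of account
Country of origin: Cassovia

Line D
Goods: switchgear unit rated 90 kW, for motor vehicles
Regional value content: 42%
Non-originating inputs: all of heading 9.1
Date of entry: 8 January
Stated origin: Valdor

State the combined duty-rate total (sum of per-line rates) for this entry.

Line A: switchgear unit → 9.2; rated 90 W → 9.2.3; for domestic appliances → 9.2.3.1. Scheduled 15%. quota on 9.2.3.1 exhausted → over-quota 23%; anti-dumping (Yelstadt, 9.2): +24%; total 23% + 24% = 47%. → 47%.
Line B: switchgear unit → 9.2; rated 90 kW → 9.2.2; industrial → 9.2.2.3. Scheduled 35%. anti-dumping (Yelstadt, 9.2): +24%; total 35% + 24% = 59%. → 59%.
Line C: battery pack → 9.1; rated 370 W → 9.1.1; industrial → 9.1.1.1. Scheduled 23%. anti-dumping (Cassovia, 9.1.1): +29%; total 23% + 29% = 52%. → 52%.
Line D: switchgear unit → 9.2; rated 90 kW → 9.2.2; for motor vehicles → 9.2.2.2. Scheduled 18%. Valdor agreement on 9.2: RVC < 60%; Valdor agreement on 9.1.3.1: 9.2.2.2 not covered; Valdor agreement on 9.2.3.1: 9.2.2.2 not covered. → 18%.
Sum: 47% + 59% + 52% + 18% = 176%.

176%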